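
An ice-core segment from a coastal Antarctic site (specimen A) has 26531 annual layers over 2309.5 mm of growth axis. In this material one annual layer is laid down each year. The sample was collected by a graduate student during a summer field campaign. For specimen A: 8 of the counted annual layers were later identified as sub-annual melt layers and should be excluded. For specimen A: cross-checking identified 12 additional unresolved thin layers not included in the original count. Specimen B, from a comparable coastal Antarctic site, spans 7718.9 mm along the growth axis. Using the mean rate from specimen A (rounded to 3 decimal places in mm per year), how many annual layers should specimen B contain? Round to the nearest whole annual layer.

88723 annual layers

Specimen A: true annual layer count = 26531 − 8 + 12 = 26535.
A: Mean rate = 2309.5 mm / 26535 years ≈ 0.087 mm/yr.
For B, 7718.9 / 0.087 = 88722.99 years ≈ 88723 annual layers.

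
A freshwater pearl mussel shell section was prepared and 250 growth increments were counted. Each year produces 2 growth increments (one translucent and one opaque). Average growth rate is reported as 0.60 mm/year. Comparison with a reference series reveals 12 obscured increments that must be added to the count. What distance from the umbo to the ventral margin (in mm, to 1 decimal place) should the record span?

78.6 mm

Correcting the raw count gives 250 + 12 = 262 true growth increments.
Dividing by 2 growth increments per year: 262 / 2 = 131 years.
Length ≈ 0.60 × 131 = 78.6 mm.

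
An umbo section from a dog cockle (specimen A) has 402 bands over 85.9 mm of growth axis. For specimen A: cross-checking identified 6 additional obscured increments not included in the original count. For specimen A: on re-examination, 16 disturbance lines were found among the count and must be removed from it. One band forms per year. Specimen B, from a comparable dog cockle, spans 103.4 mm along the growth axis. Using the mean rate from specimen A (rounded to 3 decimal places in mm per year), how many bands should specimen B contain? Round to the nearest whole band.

472 bands

Specimen A: adjusted count: 402 − 16 + 6 = 392 bands.
A: 85.9 mm over 392 years gives 85.9 / 392 ≈ 0.219 mm per year.
B spans 103.4 / 0.219 = 472.15 years ≈ 472 bands.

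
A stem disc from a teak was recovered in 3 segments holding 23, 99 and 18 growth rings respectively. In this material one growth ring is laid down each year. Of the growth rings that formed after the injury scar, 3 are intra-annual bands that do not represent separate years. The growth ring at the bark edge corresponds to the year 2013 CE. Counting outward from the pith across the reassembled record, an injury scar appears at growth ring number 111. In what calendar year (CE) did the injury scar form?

Total growth rings = 23 + 99 + 18 = 140.
140 − 111 = 29 growth rings lie beyond the injury scar toward the bark edge.
29 − 3 false = 26 true growth rings after the injury scar.
The growth ring at the bark edge is 2013 CE, so the injury scar dates to 2013 − 26 = 1987 CE.

1987 CE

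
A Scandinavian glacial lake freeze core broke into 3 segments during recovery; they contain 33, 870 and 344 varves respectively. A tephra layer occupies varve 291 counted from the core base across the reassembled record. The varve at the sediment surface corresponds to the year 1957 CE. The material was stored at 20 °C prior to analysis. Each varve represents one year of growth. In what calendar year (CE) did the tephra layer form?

Total varves = 33 + 870 + 344 = 1247.
The tephra layer sits at varve 291 from the core base, so 1247 − 291 = 956 varves formed after it.
Counting back 956 years from 1957 CE places the tephra layer in 1957 − 956 = 1001 CE.

1001 CE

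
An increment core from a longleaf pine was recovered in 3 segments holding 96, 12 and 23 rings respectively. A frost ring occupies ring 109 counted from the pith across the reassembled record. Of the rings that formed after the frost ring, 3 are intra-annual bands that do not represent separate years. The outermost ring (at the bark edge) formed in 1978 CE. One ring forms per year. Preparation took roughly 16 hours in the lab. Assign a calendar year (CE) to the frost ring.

1959 CE

Total rings = 96 + 12 + 23 = 131.
Between ring 109 and the bark edge there are 131 − 109 = 22 rings.
Removing the 3 false rings leaves 22 − 3 = 19 true rings beyond the frost ring.
The ring at the bark edge is 1978 CE, so the frost ring dates to 1978 − 19 = 1959 CE.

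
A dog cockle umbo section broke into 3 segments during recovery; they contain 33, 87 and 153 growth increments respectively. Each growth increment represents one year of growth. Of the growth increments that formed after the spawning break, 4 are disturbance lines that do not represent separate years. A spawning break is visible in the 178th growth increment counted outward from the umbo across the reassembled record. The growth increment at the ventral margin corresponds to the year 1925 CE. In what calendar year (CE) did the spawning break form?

Total growth increments = 33 + 87 + 153 = 273.
The spawning break sits at growth increment 178 from the umbo, so 273 − 178 = 95 growth increments formed after it.
Excluding 4 false growth increments: 95 − 4 = 91.
Counting back 91 years from 1925 CE places the spawning break in 1925 − 91 = 1834 CE.

1834 CE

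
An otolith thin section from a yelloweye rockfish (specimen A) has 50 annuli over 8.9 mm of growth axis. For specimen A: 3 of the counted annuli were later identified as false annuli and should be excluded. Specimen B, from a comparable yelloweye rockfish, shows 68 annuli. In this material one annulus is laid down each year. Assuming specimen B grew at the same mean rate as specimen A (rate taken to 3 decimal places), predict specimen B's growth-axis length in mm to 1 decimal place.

Specimen A: correcting the raw count gives 50 − 3 = 47 true annuli.
A: Mean rate = 8.9 mm / 47 years ≈ 0.189 mm/year.
B's length ≈ 0.189 × 68 = 12.9 mm.

12.9 mm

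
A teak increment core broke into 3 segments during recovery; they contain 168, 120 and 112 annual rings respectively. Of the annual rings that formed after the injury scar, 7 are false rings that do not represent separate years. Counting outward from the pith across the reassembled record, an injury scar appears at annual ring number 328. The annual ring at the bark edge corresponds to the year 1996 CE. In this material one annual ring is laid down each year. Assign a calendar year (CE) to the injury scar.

Total annual rings = 168 + 120 + 112 = 400.
400 − 328 = 72 annual rings lie beyond the injury scar toward the bark edge.
Excluding 7 false annual rings: 72 − 7 = 65.
Counting back 65 years from 1996 CE places the injury scar in 1996 − 65 = 1931 CE.

1931 CE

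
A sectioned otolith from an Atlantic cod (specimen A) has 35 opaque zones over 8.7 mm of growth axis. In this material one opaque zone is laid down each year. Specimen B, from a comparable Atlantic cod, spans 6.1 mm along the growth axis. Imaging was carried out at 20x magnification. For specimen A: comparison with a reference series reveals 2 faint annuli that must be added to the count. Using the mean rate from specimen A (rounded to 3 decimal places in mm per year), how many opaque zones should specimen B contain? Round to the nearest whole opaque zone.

26 opaque zones

Specimen A: true opaque zone count = 35 + 2 = 37.
A: Extension rate ≈ 8.7 / 37 = 0.235 mm/year.
Specimen B: 6.1 mm / 0.235 mm per year = 25.96 years ≈ 26 opaque zones.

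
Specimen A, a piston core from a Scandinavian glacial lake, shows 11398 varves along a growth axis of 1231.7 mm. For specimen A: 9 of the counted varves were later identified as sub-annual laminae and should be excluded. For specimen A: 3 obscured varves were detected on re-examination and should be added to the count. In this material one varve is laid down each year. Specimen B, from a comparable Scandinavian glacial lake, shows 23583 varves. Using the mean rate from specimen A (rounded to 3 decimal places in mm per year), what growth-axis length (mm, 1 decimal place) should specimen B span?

Specimen A: correcting the raw count gives 11398 − 9 + 3 = 11392 true varves.
A: Extension rate ≈ 1231.7 / 11392 = 0.108 mm/year.
Length of B = 0.108 × 23583 = 2547.0 mm.

2547.0 mm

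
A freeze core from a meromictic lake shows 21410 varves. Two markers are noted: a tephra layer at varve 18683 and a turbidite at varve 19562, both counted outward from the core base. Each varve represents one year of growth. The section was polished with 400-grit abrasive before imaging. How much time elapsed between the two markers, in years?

879 yr

Separation: 19562 − 18683 = 879 varves.
One varve per year makes the interval 879 years.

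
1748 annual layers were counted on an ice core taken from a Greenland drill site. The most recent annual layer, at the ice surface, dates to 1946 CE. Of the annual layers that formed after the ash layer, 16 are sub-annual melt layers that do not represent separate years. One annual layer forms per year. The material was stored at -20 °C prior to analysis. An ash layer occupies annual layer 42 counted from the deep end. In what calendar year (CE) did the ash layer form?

1748 − 42 = 1706 annual layers lie beyond the ash layer toward the ice surface.
Removing the 16 false annual layers leaves 1706 − 16 = 1690 true annual layers beyond the ash layer.
Counting back 1690 years from 1946 CE places the ash layer in 1946 − 1690 = 256 CE.

256 CE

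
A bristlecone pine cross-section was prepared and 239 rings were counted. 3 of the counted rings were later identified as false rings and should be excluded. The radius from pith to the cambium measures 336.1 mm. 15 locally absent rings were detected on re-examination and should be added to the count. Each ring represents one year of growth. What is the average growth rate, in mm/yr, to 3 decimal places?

1.339 mm/yr

True ring count = 239 − 3 + 15 = 251.
Extension rate ≈ 336.1 / 251 = 1.339 mm/yr.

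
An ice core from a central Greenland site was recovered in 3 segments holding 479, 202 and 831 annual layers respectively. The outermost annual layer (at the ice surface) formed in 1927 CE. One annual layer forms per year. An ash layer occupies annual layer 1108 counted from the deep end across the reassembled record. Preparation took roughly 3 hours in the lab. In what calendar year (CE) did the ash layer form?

1523 CE

Total annual layers = 479 + 202 + 831 = 1512.
The ash layer sits at annual layer 1108 from the deep end, so 1512 − 1108 = 404 annual layers formed after it.
Counting back 404 years from 1927 CE places the ash layer in 1927 − 404 = 1523 CE.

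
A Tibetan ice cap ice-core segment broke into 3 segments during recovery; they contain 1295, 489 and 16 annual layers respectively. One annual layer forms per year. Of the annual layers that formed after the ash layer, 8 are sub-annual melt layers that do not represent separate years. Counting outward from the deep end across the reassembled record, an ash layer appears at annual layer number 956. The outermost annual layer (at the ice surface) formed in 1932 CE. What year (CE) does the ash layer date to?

Total annual layers = 1295 + 489 + 16 = 1800.
The ash layer sits at annual layer 956 from the deep end, so 1800 − 956 = 844 annual layers formed after it.
Excluding 8 false annual layers: 844 − 8 = 836.
The annual layer at the ice surface is 1932 CE, so the ash layer dates to 1932 − 836 = 1096 CE.

1096 CE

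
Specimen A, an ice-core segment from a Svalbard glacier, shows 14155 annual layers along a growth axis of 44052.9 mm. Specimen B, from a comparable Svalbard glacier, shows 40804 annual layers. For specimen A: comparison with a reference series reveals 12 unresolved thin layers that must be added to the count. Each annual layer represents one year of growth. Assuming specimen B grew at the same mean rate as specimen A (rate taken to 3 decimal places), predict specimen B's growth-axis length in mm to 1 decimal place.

126900.4 mm

Specimen A: after corrections the count is 14155 + 12 = 14167 annual layers.
A: Extension rate ≈ 44052.9 / 14167 = 3.110 mm/yr.
B's length ≈ 3.110 × 40804 = 126900.4 mm.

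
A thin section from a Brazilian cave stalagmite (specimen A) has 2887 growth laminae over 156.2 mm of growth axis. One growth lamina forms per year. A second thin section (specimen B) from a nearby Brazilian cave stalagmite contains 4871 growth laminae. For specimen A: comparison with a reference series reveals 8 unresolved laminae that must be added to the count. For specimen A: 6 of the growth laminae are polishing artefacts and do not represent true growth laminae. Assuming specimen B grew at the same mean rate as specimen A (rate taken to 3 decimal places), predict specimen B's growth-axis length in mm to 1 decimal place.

Specimen A: correcting the raw count gives 2887 − 6 + 8 = 2889 true growth laminae.
A: Extension rate ≈ 156.2 / 2889 = 0.054 mm/year.
Length of B = 0.054 × 4871 = 263.0 mm.

263.0 mm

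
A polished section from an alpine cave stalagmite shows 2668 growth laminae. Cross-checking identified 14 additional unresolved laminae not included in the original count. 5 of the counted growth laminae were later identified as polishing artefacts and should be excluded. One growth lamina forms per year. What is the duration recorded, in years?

True growth lamina count = 2668 − 5 + 14 = 2677.
At one growth lamina per year, that is 2677 years.

2677 years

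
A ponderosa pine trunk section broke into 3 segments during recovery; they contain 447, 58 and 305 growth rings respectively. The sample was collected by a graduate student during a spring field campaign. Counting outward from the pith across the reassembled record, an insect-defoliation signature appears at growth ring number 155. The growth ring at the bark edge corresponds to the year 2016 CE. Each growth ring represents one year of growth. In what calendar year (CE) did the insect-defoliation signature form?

1361 CE

Total growth rings = 447 + 58 + 305 = 810.
The insect-defoliation signature sits at growth ring 155 from the pith, so 810 − 155 = 655 growth rings formed after it.
2016 − 655 = 1361 CE.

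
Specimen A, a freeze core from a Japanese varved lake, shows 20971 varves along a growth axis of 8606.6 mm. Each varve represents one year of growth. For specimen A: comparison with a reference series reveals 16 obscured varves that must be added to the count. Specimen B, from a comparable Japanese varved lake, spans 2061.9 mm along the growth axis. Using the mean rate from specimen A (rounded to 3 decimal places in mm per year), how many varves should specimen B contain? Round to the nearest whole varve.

Specimen A: true varve count = 20971 + 16 = 20987.
A: 8606.6 mm over 20987 years gives 8606.6 / 20987 ≈ 0.410 mm/yr.
B spans 2061.9 / 0.410 = 5029.02 years ≈ 5029 varves.

5029 varves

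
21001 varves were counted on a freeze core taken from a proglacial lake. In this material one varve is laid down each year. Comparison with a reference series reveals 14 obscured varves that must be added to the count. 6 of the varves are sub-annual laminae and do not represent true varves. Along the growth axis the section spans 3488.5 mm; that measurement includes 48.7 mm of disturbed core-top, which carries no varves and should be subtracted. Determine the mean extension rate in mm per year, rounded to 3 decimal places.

Correcting the raw count gives 21001 − 6 + 14 = 21009 true varves.
Net length = 3488.5 − 48.7 = 3439.8 mm.
Extension rate ≈ 3439.8 / 21009 = 0.164 mm per year.

0.164 mm per year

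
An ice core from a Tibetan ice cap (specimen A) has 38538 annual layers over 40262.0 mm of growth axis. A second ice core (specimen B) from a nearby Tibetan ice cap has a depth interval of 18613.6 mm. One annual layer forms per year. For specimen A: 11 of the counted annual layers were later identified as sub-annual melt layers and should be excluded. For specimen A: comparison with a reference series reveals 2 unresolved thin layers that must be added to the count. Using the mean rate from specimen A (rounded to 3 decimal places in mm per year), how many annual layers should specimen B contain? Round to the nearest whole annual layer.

17812 annual layers

Specimen A: after corrections the count is 38538 − 11 + 2 = 38529 annual layers.
A: 40262.0 mm over 38529 years gives 40262.0 / 38529 ≈ 1.045 mm/yr.
For B, 18613.6 / 1.045 = 17812.06 years ≈ 17812 annual layers.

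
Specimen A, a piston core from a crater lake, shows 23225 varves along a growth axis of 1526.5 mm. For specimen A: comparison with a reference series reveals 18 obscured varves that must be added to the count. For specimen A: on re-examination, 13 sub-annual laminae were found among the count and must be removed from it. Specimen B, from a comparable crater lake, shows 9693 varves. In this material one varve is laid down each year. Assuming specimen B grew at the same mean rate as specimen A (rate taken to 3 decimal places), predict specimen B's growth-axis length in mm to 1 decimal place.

639.7 mm

Specimen A: after corrections the count is 23225 − 13 + 18 = 23230 varves.
A: Mean rate = 1526.5 mm / 23230 years ≈ 0.066 mm/year.
Length of B = 0.066 × 9693 = 639.7 mm.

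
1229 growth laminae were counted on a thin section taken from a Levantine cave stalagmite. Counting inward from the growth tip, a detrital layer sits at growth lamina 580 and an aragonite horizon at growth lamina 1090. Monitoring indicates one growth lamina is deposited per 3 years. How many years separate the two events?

Separation: 1090 − 580 = 510 growth laminae.
510 growth laminae at 3 years each span 510 × 3 = 1530 years.

1530 yr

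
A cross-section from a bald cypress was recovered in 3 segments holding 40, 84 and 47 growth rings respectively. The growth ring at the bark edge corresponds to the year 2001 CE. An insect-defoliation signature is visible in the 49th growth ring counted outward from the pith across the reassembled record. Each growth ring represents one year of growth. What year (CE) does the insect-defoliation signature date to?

Total growth rings = 40 + 84 + 47 = 171.
The insect-defoliation signature sits at growth ring 49 from the pith, so 171 − 49 = 122 growth rings formed after it.
The growth ring at the bark edge is 2001 CE, so the insect-defoliation signature dates to 2001 − 122 = 1879 CE.

1879 CE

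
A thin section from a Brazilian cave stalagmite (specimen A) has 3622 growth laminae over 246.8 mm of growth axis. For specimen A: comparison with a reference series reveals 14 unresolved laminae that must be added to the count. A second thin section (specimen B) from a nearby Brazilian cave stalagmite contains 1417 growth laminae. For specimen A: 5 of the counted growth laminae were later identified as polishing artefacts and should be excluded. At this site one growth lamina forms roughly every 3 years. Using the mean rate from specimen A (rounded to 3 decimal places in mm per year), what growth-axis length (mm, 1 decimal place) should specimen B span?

Specimen A: correcting the raw count gives 3622 − 5 + 14 = 3631 true growth laminae.
Specimen A: multiplying by 3 years per growth lamina: 3631 × 3 = 10893 years.
A: Mean rate = 246.8 mm / 10893 years ≈ 0.023 mm per year.
Specimen B: multiplying by 3 years per growth lamina: 1417 × 3 = 4251 years. Length of B = 0.023 × 4251 = 97.8 mm.

97.8 mm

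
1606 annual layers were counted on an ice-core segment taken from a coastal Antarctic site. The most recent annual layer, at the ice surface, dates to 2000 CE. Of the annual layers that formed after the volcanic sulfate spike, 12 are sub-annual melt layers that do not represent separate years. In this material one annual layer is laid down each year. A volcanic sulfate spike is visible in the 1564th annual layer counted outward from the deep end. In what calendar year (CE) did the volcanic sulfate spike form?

1970 CE

1606 − 1564 = 42 annual layers lie beyond the volcanic sulfate spike toward the ice surface.
Removing the 12 false annual layers leaves 42 − 12 = 30 true annual layers beyond the volcanic sulfate spike.
The annual layer at the ice surface is 2000 CE, so the volcanic sulfate spike dates to 2000 − 30 = 1970 CE.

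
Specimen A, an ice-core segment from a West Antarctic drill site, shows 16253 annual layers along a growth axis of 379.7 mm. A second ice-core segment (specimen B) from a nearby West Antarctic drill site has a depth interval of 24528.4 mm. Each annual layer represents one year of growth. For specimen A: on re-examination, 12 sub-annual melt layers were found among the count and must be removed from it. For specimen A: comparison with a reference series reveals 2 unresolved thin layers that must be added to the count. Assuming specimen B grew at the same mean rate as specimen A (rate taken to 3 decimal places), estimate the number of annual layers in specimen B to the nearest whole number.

1066452 annual layers

Specimen A: after corrections the count is 16253 − 12 + 2 = 16243 annual layers.
A: Mean rate = 379.7 mm / 16243 years ≈ 0.023 mm/yr.
B spans 24528.4 / 0.023 = 1066452.17 years ≈ 1066452 annual layers.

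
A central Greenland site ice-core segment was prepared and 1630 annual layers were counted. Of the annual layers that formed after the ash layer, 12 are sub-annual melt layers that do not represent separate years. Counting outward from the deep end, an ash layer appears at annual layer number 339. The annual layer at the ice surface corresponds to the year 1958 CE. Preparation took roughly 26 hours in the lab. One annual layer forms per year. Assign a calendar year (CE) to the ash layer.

679 CE

The ash layer sits at annual layer 339 from the deep end, so 1630 − 339 = 1291 annual layers formed after it.
Removing the 12 false annual layers leaves 1291 − 12 = 1279 true annual layers beyond the ash layer.
1958 − 1279 = 679 CE.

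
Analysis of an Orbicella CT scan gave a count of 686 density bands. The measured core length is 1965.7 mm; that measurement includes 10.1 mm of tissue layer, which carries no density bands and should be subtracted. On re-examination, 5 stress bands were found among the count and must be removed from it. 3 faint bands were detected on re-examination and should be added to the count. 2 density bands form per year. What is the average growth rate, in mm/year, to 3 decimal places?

5.718 mm/year

True density band count = 686 − 5 + 3 = 684.
Dividing by 2 density bands per year: 684 / 2 = 342 years.
Net length = 1965.7 − 10.1 = 1955.6 mm.
Mean rate = 1955.6 mm / 342 years ≈ 5.718 mm/year.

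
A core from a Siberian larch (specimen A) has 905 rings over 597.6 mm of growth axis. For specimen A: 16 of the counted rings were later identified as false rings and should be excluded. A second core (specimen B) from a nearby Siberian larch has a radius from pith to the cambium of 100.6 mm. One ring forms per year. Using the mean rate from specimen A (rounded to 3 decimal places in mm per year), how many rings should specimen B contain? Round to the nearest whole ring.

150 rings

Specimen A: true ring count = 905 − 16 = 889.
A: 597.6 mm over 889 years gives 597.6 / 889 ≈ 0.672 mm per year.
Specimen B: 100.6 mm / 0.672 mm per year = 149.70 years ≈ 150 rings.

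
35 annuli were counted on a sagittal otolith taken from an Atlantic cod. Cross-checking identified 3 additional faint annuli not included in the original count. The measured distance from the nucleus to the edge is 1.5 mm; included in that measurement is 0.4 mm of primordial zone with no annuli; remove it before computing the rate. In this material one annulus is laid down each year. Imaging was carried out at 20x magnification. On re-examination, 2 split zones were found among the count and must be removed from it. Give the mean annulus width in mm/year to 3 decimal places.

Correcting the raw count gives 35 − 2 + 3 = 36 true annuli.
The growth record spans 1.5 − 0.4 = 1.1 mm.
1.1 mm over 36 years gives 1.1 / 36 ≈ 0.031 mm/year.

0.031 mm/year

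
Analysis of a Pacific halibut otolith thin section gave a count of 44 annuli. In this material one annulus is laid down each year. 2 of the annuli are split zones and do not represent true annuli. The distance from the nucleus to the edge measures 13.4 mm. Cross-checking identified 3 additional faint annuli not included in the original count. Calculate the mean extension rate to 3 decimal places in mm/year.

True annulus count = 44 − 2 + 3 = 45.
13.4 mm over 45 years gives 13.4 / 45 ≈ 0.298 mm/year.

0.298 mm/year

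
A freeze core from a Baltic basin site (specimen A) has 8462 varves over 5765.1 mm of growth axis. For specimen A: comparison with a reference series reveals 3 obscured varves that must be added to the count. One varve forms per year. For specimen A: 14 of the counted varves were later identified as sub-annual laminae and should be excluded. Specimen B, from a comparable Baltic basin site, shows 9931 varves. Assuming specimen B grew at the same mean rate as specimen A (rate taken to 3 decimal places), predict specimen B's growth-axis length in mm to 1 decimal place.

Specimen A: after corrections the count is 8462 − 14 + 3 = 8451 varves.
A: Mean rate = 5765.1 mm / 8451 years ≈ 0.682 mm/yr.
B's length ≈ 0.682 × 9931 = 6772.9 mm.

6772.9 mm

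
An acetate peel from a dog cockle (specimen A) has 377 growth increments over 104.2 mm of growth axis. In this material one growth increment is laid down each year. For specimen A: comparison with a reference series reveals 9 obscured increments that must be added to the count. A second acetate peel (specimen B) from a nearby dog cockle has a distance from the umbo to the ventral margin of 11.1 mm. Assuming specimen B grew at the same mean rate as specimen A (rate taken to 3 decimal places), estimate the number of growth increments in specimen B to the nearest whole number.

41 growth increments

Specimen A: correcting the raw count gives 377 + 9 = 386 true growth increments.
A: 104.2 mm over 386 years gives 104.2 / 386 ≈ 0.270 mm per year.
B spans 11.1 / 0.270 = 41.11 years ≈ 41 growth increments.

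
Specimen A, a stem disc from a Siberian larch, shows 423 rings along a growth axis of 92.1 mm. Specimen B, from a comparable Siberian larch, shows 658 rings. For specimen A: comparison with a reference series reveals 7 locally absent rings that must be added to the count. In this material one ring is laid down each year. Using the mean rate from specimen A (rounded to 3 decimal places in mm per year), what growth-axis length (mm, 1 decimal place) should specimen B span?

140.8 mm

Specimen A: true ring count = 423 + 7 = 430.
A: Extension rate ≈ 92.1 / 430 = 0.214 mm/year.
Length of B = 0.214 × 658 = 140.8 mm.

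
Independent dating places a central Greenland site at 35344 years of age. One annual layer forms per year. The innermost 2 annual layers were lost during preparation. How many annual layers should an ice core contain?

35342 annual layers

Expected annual layers over 35344 years: 35344.
Less the 2 uncaptured annual layers: 35344 − 2 = 35342.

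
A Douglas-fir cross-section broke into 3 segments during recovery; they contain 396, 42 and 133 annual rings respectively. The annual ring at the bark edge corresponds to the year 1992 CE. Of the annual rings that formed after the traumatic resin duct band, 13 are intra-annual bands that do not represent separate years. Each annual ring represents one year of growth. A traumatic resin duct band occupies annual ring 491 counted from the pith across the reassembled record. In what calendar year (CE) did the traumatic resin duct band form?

1925 CE

Total annual rings = 396 + 42 + 133 = 571.
Between annual ring 491 and the bark edge there are 571 − 491 = 80 annual rings.
80 − 13 false = 67 true annual rings after the traumatic resin duct band.
1992 − 67 = 1925 CE.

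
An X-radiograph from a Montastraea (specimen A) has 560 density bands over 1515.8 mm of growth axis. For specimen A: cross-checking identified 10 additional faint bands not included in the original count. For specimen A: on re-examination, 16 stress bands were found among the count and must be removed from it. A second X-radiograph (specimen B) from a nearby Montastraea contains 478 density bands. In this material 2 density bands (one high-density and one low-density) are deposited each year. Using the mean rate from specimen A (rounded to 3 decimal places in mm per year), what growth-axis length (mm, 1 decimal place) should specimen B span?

1307.8 mm

Specimen A: adjusted count: 560 − 16 + 10 = 554 density bands.
Specimen A: dividing by 2 density bands per year: 554 / 2 = 277 years.
A: 1515.8 mm over 277 years gives 1515.8 / 277 ≈ 5.472 mm per year.
Specimen B: dividing by 2 density bands per year: 478 / 2 = 239 years. For B, 5.472 mm/year × 239 years = 1307.8 mm.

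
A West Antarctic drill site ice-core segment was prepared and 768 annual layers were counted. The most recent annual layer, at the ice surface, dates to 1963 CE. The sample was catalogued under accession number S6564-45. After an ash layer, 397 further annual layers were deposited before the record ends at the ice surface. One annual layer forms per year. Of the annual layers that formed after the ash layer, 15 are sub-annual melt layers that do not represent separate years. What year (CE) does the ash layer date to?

397 annual layers post-date the ash layer.
Excluding 15 false annual layers: 397 − 15 = 382.
The annual layer at the ice surface is 1963 CE, so the ash layer dates to 1963 − 382 = 1581 CE.

1581 CE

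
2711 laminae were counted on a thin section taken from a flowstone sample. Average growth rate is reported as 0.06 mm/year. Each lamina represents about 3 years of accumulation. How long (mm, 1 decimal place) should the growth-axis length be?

Multiplying by 3 years per lamina: 2711 × 3 = 8133 years.
Length ≈ 0.06 × 8133 = 488.0 mm.

488.0 mm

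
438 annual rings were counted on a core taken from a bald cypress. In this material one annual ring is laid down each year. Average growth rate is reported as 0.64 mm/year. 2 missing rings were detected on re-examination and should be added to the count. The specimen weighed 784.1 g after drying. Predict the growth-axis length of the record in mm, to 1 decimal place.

281.6 mm

After corrections the count is 438 + 2 = 440 annual rings.
Length ≈ 0.64 × 440 = 281.6 mm.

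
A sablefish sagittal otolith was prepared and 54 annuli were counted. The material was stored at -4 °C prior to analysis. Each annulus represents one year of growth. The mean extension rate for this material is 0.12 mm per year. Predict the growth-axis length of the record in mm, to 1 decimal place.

54 years of growth are recorded.
Predicted length = 0.12 mm/year × 54 years = 6.5 mm.

6.5 mm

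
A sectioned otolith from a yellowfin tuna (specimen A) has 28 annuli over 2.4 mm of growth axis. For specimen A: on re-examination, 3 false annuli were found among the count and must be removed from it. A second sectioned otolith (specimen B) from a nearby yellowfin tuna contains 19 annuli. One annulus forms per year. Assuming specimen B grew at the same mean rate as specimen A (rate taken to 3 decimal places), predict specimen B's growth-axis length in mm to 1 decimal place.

Specimen A: correcting the raw count gives 28 − 3 = 25 true annuli.
A: Mean rate = 2.4 mm / 25 years ≈ 0.096 mm/yr.
For B, 0.096 mm/year × 19 years = 1.8 mm.

1.8 mm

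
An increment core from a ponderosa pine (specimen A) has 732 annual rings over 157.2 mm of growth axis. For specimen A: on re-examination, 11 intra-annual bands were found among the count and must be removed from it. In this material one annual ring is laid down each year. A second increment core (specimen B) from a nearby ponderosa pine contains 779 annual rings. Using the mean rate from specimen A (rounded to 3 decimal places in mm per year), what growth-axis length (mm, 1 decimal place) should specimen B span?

169.8 mm

Specimen A: true annual ring count = 732 − 11 = 721.
A: 157.2 mm over 721 years gives 157.2 / 721 ≈ 0.218 mm/yr.
Length of B = 0.218 × 779 = 169.8 mm.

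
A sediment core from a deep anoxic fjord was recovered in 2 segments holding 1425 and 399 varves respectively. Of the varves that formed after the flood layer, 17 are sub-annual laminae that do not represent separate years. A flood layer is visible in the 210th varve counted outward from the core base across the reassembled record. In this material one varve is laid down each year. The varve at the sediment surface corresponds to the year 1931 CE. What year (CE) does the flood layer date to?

334 CE

Total varves = 1425 + 399 = 1824.
1824 − 210 = 1614 varves lie beyond the flood layer toward the sediment surface.
Removing the 17 false varves leaves 1614 − 17 = 1597 true varves beyond the flood layer.
The varve at the sediment surface is 1931 CE, so the flood layer dates to 1931 − 1597 = 334 CE.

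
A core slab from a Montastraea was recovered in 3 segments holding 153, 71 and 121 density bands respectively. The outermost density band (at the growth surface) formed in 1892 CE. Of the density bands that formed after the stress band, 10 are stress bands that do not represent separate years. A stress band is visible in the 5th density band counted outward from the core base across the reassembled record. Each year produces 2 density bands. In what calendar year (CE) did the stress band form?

Total density bands = 153 + 71 + 121 = 345.
Between density band 5 and the growth surface there are 345 − 5 = 340 density bands.
Removing the 10 false density bands leaves 340 − 10 = 330 true density bands beyond the stress band.
With 2 density bands per year, 330 / 2 = 165 years.
The density band at the growth surface is 1892 CE, so the stress band dates to 1892 − 165 = 1727 CE.

1727 CE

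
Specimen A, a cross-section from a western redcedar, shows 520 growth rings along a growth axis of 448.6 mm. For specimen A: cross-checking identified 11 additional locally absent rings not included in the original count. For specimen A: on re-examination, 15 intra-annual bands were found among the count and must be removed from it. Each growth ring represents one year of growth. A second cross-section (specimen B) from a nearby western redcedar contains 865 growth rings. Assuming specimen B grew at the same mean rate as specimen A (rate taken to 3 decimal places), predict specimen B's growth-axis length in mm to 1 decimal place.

751.7 mm

Specimen A: after corrections the count is 520 − 15 + 11 = 516 growth rings.
A: Mean rate = 448.6 mm / 516 years ≈ 0.869 mm/yr.
For B, 0.869 mm/year × 865 years = 751.7 mm.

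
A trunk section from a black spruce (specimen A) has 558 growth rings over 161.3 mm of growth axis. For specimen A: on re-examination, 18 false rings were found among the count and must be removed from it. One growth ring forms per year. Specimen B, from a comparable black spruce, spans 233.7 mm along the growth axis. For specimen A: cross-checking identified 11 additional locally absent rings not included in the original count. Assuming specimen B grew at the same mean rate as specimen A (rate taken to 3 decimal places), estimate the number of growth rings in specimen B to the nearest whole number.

798 growth rings

Specimen A: adjusted count: 558 − 18 + 11 = 551 growth rings.
A: 161.3 mm over 551 years gives 161.3 / 551 ≈ 0.293 mm/year.
For B, 233.7 / 0.293 = 797.61 years ≈ 798 growth rings.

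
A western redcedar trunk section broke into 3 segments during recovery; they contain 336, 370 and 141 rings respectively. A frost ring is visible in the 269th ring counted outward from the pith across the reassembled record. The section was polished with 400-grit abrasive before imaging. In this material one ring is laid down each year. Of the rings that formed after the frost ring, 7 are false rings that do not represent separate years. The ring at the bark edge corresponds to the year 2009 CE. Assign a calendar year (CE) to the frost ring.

1438 CE

Total rings = 336 + 370 + 141 = 847.
Between ring 269 and the bark edge there are 847 − 269 = 578 rings.
Excluding 7 false rings: 578 − 7 = 571.
2009 − 571 = 1438 CE.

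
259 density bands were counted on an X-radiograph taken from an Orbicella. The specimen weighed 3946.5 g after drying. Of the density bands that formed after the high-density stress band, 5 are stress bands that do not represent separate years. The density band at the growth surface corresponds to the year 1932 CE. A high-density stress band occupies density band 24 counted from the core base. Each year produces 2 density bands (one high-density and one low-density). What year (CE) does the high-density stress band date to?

Between density band 24 and the growth surface there are 259 − 24 = 235 density bands.
Excluding 5 false density bands: 235 − 5 = 230.
Dividing by 2 density bands per year: 230 / 2 = 115 years.
The density band at the growth surface is 1932 CE, so the high-density stress band dates to 1932 − 115 = 1817 CE.

1817 CE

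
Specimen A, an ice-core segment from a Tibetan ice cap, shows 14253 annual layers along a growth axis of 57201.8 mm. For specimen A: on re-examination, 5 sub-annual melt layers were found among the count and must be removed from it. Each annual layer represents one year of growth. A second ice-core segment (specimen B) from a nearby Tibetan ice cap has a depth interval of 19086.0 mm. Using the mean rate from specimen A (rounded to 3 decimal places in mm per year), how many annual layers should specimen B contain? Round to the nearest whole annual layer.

Specimen A: after corrections the count is 14253 − 5 = 14248 annual layers.
A: 57201.8 mm over 14248 years gives 57201.8 / 14248 ≈ 4.015 mm/year.
For B, 19086.0 / 4.015 = 4753.67 years ≈ 4754 annual layers.

4754 annual layers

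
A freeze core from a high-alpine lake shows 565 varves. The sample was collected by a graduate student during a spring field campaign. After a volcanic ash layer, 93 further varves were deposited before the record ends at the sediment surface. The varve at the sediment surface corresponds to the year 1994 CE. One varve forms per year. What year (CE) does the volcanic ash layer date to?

1901 CE

93 varves formed after the volcanic ash layer.
1994 − 93 = 1901 CE.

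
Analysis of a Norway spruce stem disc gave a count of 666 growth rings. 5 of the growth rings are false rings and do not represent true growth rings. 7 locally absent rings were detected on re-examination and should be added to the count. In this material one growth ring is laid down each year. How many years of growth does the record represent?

Adjusted count: 666 − 5 + 7 = 668 growth rings.
With a one-to-one growth ring periodicity this is 668 years.

668 years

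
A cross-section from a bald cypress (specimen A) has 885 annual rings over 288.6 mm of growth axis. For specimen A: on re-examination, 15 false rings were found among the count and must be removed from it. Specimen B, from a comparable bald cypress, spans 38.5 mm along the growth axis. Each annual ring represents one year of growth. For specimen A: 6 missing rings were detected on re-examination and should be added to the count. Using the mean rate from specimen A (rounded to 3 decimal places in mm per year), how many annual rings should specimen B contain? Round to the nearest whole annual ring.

117 annual rings

Specimen A: true annual ring count = 885 − 15 + 6 = 876.
A: Mean rate = 288.6 mm / 876 years ≈ 0.329 mm per year.
Specimen B: 38.5 mm / 0.329 mm per year = 117.02 years ≈ 117 annual rings.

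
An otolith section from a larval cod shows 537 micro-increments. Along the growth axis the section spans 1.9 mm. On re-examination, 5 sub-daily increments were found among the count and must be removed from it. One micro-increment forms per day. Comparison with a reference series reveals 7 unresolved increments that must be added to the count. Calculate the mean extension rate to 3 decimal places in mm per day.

0.004 mm per day

True micro-increment count = 537 − 5 + 7 = 539.
1.9 mm over 539 days gives 1.9 / 539 ≈ 0.004 mm per day.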